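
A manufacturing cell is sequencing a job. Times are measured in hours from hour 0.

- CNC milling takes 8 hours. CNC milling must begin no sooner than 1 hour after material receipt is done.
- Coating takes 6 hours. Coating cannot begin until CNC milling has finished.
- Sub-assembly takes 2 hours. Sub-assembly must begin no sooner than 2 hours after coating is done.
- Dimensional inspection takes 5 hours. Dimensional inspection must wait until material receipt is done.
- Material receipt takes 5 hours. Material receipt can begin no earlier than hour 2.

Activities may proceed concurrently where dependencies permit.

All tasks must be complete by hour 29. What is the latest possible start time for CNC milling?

11

To finish by hour 29, sub-assembly (duration 2) must start no later than hour 27.
Since sub-assembly (must start by hour 27, minus 2-hour gap → hour 25) depends on it, coating must finish by hour 25. Backing off its 6-hour duration gives a latest start of hour 19.
Since coating (must start by hour 19) depends on it, CNC milling must finish by hour 19. Backing off its 8-hour duration gives a latest start of hour 11.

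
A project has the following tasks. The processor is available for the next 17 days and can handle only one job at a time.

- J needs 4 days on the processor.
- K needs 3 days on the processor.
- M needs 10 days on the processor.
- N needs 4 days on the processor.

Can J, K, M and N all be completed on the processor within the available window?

No

Running back to back, the jobs need 4 + 3 + 10 + 4 = 21 days on the processor.
Since 21 > 17, they cannot all fit.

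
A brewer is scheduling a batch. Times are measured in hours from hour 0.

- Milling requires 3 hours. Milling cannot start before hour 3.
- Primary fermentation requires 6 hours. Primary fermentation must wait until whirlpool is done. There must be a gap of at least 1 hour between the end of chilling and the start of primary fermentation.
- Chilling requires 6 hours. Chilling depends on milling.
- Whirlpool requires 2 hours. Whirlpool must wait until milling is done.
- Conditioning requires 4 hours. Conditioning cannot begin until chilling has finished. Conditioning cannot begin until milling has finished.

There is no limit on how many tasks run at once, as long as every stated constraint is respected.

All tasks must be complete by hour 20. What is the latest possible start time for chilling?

Primary fermentation must finish by hour 20; it takes 6 hours, so it must start by 20 − 6 = hour 14.
Conditioning has no dependents, so it just needs to finish by hour 20. Starting by 20 − 4 = hour 16 achieves that.
Chilling feeds primary fermentation (must start by hour 14, minus 1-hour gap → hour 13); conditioning (must start by hour 16). Taking the minimum, chilling must finish by hour 13 and start by 13 − 6 = hour 7.

7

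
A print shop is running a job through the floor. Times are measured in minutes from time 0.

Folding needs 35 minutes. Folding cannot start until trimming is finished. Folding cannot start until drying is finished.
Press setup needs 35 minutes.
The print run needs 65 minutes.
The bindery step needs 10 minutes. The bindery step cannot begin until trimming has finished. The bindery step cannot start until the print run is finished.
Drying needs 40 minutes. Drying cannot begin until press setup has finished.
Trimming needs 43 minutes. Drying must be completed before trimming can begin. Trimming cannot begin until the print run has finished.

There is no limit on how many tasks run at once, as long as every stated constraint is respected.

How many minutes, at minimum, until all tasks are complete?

153

The print run has no prerequisites, so it starts at minute 0 and finishes at minute 65.
Nothing blocks press setup, so it runs from minute 0 to minute 35.
After press setup (finishes minute 35), drying can start at minute 35 and finishes at minute 75.
Trimming cannot start until drying (finishes minute 75); the print run (finishes minute 65). The controlling bound is minute 75, so trimming finishes at 75 + 43 = minute 118.
For the bindery step: trimming (finishes minute 118); the print run (finishes minute 65). Taking the maximum gives a start of minute 118, and it finishes at 118 + 10 = minute 128.
For folding: trimming (finishes minute 118); drying (finishes minute 75). Taking the maximum gives a start of minute 118, and it finishes at 118 + 35 = minute 153.
All tasks are finished once the last one completes. Finish times: Press setup at 35, The print run at 65, Drying at 75, Trimming at 118, Folding at 153, The bindery step at 128. The latest is minute 153.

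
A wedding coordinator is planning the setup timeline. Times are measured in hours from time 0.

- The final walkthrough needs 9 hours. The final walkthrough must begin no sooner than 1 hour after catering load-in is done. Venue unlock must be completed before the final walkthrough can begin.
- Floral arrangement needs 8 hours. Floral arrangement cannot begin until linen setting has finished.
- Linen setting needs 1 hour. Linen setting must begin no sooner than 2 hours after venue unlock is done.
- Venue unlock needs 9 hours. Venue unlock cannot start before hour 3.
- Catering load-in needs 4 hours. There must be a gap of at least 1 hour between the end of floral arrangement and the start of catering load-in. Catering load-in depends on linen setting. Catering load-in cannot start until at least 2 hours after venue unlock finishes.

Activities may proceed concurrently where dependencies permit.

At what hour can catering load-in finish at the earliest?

After its own release at hour 3, venue unlock can start at hour 3 and finishes at hour 12.
After venue unlock (finishes hour 12, plus 2-hour gap → hour 14), linen setting can start at hour 14 and finishes at hour 15.
Floral arrangement waits on linen setting (finishes hour 15), so it starts at hour 15 and finishes at 15 + 8 = hour 23.
For catering load-in: floral arrangement (finishes hour 23, plus 1-hour gap → hour 24); linen setting (finishes hour 15); venue unlock (finishes hour 12, plus 2-hour gap → hour 14). Taking the maximum gives a start of hour 24, and it finishes at 24 + 4 = hour 28.

28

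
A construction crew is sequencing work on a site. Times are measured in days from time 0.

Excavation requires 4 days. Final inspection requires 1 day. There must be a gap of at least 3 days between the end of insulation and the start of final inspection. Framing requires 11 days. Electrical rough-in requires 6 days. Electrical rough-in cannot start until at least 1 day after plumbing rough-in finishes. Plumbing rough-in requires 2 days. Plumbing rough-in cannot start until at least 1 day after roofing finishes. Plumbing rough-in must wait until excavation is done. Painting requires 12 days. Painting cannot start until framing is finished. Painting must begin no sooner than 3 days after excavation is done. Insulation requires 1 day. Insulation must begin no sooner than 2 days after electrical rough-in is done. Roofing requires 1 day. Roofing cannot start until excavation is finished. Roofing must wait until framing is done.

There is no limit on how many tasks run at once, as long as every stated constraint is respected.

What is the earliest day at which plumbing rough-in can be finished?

15

Framing has no prerequisites, so it starts at day 0 and finishes at day 11.
Nothing blocks excavation, so it runs from day 0 to day 4.
Roofing has to wait for excavation (finishes day 4); framing (finishes day 11). The latest of these is day 11, so roofing runs day 11 to 11 + 1 = day 12.
Plumbing rough-in needs all of roofing (finishes day 12, plus 1-day gap → day 13); excavation (finishes day 4). That puts its earliest start at day 13; it finishes at 13 + 2 = day 15.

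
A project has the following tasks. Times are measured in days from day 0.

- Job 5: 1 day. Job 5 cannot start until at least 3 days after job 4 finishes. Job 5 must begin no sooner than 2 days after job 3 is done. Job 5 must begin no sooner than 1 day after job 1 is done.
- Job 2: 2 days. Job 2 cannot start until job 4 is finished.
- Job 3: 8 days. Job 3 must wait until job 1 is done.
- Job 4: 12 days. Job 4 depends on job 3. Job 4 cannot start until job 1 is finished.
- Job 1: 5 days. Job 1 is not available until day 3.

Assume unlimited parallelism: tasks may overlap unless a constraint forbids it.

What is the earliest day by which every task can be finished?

32

Job 1 cannot begin until its own release at day 3. It runs from day 3 to 3 + 5 = day 8.
Job 3 cannot begin until job 1 (finishes day 8). It runs from day 8 to 8 + 8 = day 16.
Job 4 cannot start until job 3 (finishes day 16); job 1 (finishes day 8). The controlling bound is day 16, so job 4 finishes at 16 + 12 = day 28.
Job 5 cannot start until job 4 (finishes day 28, plus 3-day gap → day 31); job 3 (finishes day 16, plus 2-day gap → day 18); job 1 (finishes day 8, plus 1-day gap → day 9). The controlling bound is day 31, so job 5 finishes at 31 + 1 = day 32.
After job 4 (finishes day 28), job 2 can start at day 28 and finishes at day 30.
All tasks are finished once the last one completes. Finish times: Job 1 at 8, Job 2 at 30, Job 3 at 16, Job 4 at 28, Job 5 at 32. The latest is day 32.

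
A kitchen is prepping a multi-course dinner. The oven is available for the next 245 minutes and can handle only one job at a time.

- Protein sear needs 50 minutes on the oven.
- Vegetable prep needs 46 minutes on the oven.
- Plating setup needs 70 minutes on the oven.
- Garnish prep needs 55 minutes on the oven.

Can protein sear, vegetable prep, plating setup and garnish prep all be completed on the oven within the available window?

Yes

Running back to back, the jobs need 50 + 46 + 70 + 55 = 221 minutes on the oven.
Since 221 ≤ 245, they fit within the window.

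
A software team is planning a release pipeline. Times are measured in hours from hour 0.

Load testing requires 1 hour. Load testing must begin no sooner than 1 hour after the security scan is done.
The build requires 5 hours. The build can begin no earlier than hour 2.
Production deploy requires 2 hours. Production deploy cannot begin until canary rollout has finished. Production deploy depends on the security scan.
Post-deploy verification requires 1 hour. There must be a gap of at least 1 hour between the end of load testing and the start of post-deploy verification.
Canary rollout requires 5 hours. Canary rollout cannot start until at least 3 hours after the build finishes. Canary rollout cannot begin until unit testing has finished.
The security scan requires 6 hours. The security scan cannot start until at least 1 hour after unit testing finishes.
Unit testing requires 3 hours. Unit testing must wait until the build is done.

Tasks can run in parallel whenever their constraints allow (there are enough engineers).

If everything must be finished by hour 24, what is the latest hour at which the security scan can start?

14

Nothing follows post-deploy verification; the deadline of hour 24 is its only limit. It must start by 24 − 1 = hour 23.
Since post-deploy verification (must start by hour 23, minus 1-hour gap → hour 22) depends on it, load testing must finish by hour 22. Backing off its 1-hour duration gives a latest start of hour 21.
Nothing follows production deploy; the deadline of hour 24 is its only limit. It must start by 24 − 2 = hour 22.
The security scan must finish in time for load testing (must start by hour 21, minus 1-hour gap → hour 20); production deploy (must start by hour 22). The tightest is hour 20, so the security scan must start by 20 − 6 = hour 14.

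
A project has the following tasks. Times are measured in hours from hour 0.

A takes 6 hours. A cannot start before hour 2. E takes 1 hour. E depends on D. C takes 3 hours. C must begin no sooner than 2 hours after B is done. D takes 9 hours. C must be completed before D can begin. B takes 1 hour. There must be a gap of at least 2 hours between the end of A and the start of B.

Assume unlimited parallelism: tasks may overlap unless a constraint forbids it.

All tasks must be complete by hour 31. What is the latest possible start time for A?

E has no dependents, so it just needs to finish by hour 31. Starting by 31 − 1 = hour 30 achieves that.
D feeds into E (must start by hour 30); so D must finish by hour 30 and therefore start by hour 21.
C must finish before D (must start by hour 21). With a 3-hour duration, C must start by 21 − 3 = hour 18.
B feeds into C (must start by hour 18, minus 2-hour gap → hour 16); so B must finish by hour 16 and therefore start by hour 15.
A feeds into B (must start by hour 15, minus 2-hour gap → hour 13); so A must finish by hour 13 and therefore start by hour 7.

7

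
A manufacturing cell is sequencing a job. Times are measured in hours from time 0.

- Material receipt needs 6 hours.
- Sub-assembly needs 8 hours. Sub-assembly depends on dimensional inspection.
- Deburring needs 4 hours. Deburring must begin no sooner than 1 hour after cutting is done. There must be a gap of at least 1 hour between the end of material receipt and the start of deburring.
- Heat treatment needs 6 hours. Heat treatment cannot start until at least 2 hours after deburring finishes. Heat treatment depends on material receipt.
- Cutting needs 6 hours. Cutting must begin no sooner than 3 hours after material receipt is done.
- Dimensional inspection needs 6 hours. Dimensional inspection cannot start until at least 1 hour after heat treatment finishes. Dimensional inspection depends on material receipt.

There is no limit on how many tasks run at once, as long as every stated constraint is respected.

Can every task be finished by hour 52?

Material receipt can start immediately at hour 0; it finishes at hour 6.
Cutting cannot begin until material receipt (finishes hour 6, plus 3-hour gap → hour 9). It runs from hour 9 to 9 + 6 = hour 15.
Deburring has to wait for cutting (finishes hour 15, plus 1-hour gap → hour 16); material receipt (finishes hour 6, plus 1-hour gap → hour 7). The latest of these is hour 16, so deburring runs hour 16 to 16 + 4 = hour 20.
Heat treatment cannot start until deburring (finishes hour 20, plus 2-hour gap → hour 22); material receipt (finishes hour 6). The controlling bound is hour 22, so heat treatment finishes at 22 + 6 = hour 28.
Dimensional inspection needs all of heat treatment (finishes hour 28, plus 1-hour gap → hour 29); material receipt (finishes hour 6). That puts its earliest start at hour 29; it finishes at 29 + 6 = hour 35.
Sub-assembly waits on dimensional inspection (finishes hour 35), so it starts at hour 35 and finishes at 35 + 8 = hour 43.
Every task is finished by hour 43, which is no later than the deadline of 52, so the schedule is feasible.

Yes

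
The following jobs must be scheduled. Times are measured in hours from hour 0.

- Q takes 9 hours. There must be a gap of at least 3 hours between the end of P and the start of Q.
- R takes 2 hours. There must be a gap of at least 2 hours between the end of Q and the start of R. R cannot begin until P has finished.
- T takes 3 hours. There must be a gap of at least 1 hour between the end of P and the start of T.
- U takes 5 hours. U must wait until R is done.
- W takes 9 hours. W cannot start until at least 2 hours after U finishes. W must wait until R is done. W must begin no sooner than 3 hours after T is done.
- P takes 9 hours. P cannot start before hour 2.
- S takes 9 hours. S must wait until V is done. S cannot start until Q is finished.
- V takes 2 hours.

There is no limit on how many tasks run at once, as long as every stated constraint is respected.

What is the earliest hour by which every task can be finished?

V has no prerequisites, so it starts at hour 0 and finishes at hour 2.
After its own release at hour 2, P can start at hour 2 and finishes at hour 11.
T waits on P (finishes hour 11, plus 1-hour gap → hour 12), so it starts at hour 12 and finishes at 12 + 3 = hour 15.
After P (finishes hour 11, plus 3-hour gap → hour 14), Q can start at hour 14 and finishes at hour 23.
S cannot start until V (finishes hour 2); Q (finishes hour 23). The controlling bound is hour 23, so S finishes at 23 + 9 = hour 32.
R cannot start until Q (finishes hour 23, plus 2-hour gap → hour 25); P (finishes hour 11). The controlling bound is hour 25, so R finishes at 25 + 2 = hour 27.
U cannot begin until R (finishes hour 27). It runs from hour 27 to 27 + 5 = hour 32.
W has to wait for U (finishes hour 32, plus 2-hour gap → hour 34); R (finishes hour 27); T (finishes hour 15, plus 3-hour gap → hour 18). The latest of these is hour 34, so W runs hour 34 to 34 + 9 = hour 43.
All tasks are finished once the last one completes. Finish times: P at 11, Q at 23, R at 27, S at 32, T at 15, U at 32, V at 2, W at 43. The latest is hour 43.

43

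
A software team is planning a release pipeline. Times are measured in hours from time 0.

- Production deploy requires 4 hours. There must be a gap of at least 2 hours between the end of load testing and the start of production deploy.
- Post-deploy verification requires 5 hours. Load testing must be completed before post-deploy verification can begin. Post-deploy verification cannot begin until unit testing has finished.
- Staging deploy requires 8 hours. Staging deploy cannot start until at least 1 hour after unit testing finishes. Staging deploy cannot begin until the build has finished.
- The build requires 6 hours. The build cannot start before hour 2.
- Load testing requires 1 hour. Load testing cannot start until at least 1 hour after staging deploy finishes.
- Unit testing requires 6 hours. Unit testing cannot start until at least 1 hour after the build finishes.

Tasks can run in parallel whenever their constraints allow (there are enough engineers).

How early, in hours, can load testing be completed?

26

After its own release at hour 2, the build can start at hour 2 and finishes at hour 8.
Unit testing cannot begin until the build (finishes hour 8, plus 1-hour gap → hour 9). It runs from hour 9 to 9 + 6 = hour 15.
Staging deploy needs all of unit testing (finishes hour 15, plus 1-hour gap → hour 16); the build (finishes hour 8). That puts its earliest start at hour 16; it finishes at 16 + 8 = hour 24.
After staging deploy (finishes hour 24, plus 1-hour gap → hour 25), load testing can start at hour 25 and finishes at hour 26.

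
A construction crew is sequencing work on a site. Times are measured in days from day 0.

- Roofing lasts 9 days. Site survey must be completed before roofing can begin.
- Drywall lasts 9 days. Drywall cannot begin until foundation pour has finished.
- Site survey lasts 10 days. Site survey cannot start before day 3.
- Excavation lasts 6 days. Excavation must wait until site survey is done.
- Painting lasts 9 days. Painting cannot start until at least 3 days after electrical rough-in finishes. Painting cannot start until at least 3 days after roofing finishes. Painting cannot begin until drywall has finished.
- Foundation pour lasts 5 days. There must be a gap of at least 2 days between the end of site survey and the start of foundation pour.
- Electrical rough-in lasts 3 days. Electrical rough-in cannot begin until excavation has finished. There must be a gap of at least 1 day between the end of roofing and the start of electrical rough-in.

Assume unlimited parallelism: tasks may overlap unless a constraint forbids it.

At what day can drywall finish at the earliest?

After its own release at day 3, site survey can start at day 3 and finishes at day 13.
Foundation pour waits on site survey (finishes day 13, plus 2-day gap → day 15), so it starts at day 15 and finishes at 15 + 5 = day 20.
After foundation pour (finishes day 20), drywall can start at day 20 and finishes at day 29.

29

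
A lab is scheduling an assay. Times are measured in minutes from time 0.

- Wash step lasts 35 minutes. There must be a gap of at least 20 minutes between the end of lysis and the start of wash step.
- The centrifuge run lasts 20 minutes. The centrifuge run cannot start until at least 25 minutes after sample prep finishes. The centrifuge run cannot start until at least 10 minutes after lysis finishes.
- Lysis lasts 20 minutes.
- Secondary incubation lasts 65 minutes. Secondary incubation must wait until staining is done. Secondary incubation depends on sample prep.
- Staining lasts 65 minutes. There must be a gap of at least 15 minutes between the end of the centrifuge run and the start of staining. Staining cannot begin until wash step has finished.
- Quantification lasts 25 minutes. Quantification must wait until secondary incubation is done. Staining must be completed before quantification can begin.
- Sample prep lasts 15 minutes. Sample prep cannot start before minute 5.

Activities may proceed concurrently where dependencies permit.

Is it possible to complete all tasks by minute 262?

Lysis has no prerequisites, so it starts at minute 0 and finishes at minute 20.
After lysis (finishes minute 20, plus 20-minute gap → minute 40), wash step can start at minute 40 and finishes at minute 75.
After its own release at minute 5, sample prep can start at minute 5 and finishes at minute 20.
The centrifuge run needs all of sample prep (finishes minute 20, plus 25-minute gap → minute 45); lysis (finishes minute 20, plus 10-minute gap → minute 30). That puts its earliest start at minute 45; it finishes at 45 + 20 = minute 65.
Staining cannot start until the centrifuge run (finishes minute 65, plus 15-minute gap → minute 80); wash step (finishes minute 75). The controlling bound is minute 80, so staining finishes at 80 + 65 = minute 145.
Secondary incubation has to wait for staining (finishes minute 145); sample prep (finishes minute 20). The latest of these is minute 145, so secondary incubation runs minute 145 to 145 + 65 = minute 210.
Quantification cannot start until secondary incubation (finishes minute 210); staining (finishes minute 145). The controlling bound is minute 210, so quantification finishes at 210 + 25 = minute 235.
Every task is finished by minute 235, which is no later than the deadline of 262, so the schedule is feasible.

Yes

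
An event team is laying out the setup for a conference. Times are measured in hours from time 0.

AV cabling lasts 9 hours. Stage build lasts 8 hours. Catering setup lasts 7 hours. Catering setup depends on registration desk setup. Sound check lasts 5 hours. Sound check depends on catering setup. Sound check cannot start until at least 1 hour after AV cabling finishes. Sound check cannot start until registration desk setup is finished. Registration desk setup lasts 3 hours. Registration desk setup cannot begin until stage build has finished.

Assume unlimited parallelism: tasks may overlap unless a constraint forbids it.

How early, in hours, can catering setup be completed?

18

Nothing blocks stage build, so it runs from hour 0 to hour 8.
After stage build (finishes hour 8), registration desk setup can start at hour 8 and finishes at hour 11.
After registration desk setup (finishes hour 11), catering setup can start at hour 11 and finishes at hour 18.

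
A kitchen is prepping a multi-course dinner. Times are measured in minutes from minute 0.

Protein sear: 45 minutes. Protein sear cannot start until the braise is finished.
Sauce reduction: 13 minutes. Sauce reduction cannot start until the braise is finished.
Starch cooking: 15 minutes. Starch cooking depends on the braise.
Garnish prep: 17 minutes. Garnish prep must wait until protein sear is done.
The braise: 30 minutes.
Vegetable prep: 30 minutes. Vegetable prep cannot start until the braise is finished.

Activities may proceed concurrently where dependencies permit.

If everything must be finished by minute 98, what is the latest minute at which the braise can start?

To finish by minute 98, garnish prep (duration 17) must start no later than minute 81.
Protein sear feeds into garnish prep (must start by minute 81); so protein sear must finish by minute 81 and therefore start by minute 36.
Vegetable prep has no dependents, so it just needs to finish by minute 98. Starting by 98 − 30 = minute 68 achieves that.
Nothing follows sauce reduction; the deadline of minute 98 is its only limit. It must start by 98 − 13 = minute 85.
Starch cooking must finish by minute 98; it takes 15 minutes, so it must start by 98 − 15 = minute 83.
The braise must finish in time for protein sear (must start by minute 36); vegetable prep (must start by minute 68); sauce reduction (must start by minute 85); starch cooking (must start by minute 83). The tightest is minute 36, so the braise must start by 36 − 30 = minute 6.

6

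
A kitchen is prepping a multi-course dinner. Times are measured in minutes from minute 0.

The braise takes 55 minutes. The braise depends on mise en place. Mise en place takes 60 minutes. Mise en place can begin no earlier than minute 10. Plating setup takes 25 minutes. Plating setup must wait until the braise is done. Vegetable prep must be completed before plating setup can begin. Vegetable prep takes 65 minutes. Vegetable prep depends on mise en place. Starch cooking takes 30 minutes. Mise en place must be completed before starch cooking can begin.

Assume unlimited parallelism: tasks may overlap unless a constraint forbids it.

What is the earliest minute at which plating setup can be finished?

Mise en place cannot begin until its own release at minute 10. It runs from minute 10 to 10 + 60 = minute 70.
Vegetable prep waits on mise en place (finishes minute 70), so it starts at minute 70 and finishes at 70 + 65 = minute 135.
The braise cannot begin until mise en place (finishes minute 70). It runs from minute 70 to 70 + 55 = minute 125.
Plating setup needs all of the braise (finishes minute 125); vegetable prep (finishes minute 135). That puts its earliest start at minute 135; it finishes at 135 + 25 = minute 160.

160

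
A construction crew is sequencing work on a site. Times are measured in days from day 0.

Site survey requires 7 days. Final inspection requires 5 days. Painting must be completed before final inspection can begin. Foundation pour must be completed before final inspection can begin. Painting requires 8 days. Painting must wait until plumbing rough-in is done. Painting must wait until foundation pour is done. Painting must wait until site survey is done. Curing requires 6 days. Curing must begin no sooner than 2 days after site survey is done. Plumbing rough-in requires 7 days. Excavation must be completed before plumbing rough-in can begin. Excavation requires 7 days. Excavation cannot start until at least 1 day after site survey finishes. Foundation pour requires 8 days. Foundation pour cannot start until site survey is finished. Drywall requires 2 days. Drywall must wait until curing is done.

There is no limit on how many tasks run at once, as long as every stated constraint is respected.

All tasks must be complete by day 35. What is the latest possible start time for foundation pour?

14

Final inspection has no dependents, so it just needs to finish by day 35. Starting by 35 − 5 = day 30 achieves that.
Painting has to be done before final inspection (must start by day 30). That means finishing by day 30, i.e. starting by 30 − 8 = day 22.
Foundation pour feeds painting (must start by day 22); final inspection (must start by day 30). Taking the minimum, foundation pour must finish by day 22 and start by 22 − 8 = day 14.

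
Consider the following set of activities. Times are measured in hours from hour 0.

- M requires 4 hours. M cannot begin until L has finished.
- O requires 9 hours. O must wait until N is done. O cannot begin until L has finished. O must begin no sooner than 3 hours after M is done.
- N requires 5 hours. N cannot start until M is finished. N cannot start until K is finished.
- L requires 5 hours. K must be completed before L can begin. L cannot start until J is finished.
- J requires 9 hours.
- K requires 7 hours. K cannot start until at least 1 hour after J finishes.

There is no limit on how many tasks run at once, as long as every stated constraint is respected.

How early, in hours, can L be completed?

Nothing blocks J, so it runs from hour 0 to hour 9.
After J (finishes hour 9, plus 1-hour gap → hour 10), K can start at hour 10 and finishes at hour 17.
L cannot start until K (finishes hour 17); J (finishes hour 9). The controlling bound is hour 17, so L finishes at 17 + 5 = hour 22.

22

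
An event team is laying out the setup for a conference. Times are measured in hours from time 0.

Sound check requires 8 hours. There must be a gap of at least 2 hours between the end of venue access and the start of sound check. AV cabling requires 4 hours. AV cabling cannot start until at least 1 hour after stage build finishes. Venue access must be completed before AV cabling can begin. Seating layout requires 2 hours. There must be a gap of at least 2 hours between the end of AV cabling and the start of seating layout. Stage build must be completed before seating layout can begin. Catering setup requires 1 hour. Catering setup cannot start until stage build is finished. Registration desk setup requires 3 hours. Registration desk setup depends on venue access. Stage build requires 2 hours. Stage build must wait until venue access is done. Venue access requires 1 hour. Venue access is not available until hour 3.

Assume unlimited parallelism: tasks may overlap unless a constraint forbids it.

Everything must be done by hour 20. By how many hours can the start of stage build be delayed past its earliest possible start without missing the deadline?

Venue access cannot begin until its own release at hour 3. It runs from hour 3 to 3 + 1 = hour 4.
Stage build waits on venue access (finishes hour 4), so it starts at hour 4 and finishes at 4 + 2 = hour 6.

Working backward from the deadline:
Seating layout must finish by hour 20; it takes 2 hours, so it must start by 20 − 2 = hour 18.
AV cabling feeds into seating layout (must start by hour 18, minus 2-hour gap → hour 16); so AV cabling must finish by hour 16 and therefore start by hour 12.
Nothing follows catering setup; the deadline of hour 20 is its only limit. It must start by 20 − 1 = hour 19.
For stage build: AV cabling (must start by hour 12, minus 1-hour gap → hour 11); seating layout (must start by hour 18); catering setup (must start by hour 19). The most restrictive is hour 11; with a 2-hour duration, stage build must start by hour 9.
So stage build can start as early as hour 4 and as late as hour 9, giving 9 − 4 = 5 hours of slack.

5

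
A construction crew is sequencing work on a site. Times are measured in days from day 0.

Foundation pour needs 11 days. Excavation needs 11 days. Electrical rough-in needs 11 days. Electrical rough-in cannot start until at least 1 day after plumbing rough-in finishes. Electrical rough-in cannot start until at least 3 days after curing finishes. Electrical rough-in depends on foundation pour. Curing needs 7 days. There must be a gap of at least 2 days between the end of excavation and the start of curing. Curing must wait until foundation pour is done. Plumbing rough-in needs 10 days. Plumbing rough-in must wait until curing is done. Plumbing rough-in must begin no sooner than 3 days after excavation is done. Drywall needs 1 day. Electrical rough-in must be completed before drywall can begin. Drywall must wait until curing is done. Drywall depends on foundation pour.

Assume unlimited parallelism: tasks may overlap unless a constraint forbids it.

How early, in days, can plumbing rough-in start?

Foundation pour has no prerequisites, so it starts at day 0 and finishes at day 11.
Excavation can start immediately at day 0; it finishes at day 11.
For curing: excavation (finishes day 11, plus 2-day gap → day 13); foundation pour (finishes day 11). Taking the maximum gives a start of day 13, and it finishes at 13 + 7 = day 20.
Plumbing rough-in waits on curing (finishes day 20); excavation (finishes day 11, plus 3-day gap → day 14). The latest of these is day 20, which is the earliest plumbing rough-in can start.

20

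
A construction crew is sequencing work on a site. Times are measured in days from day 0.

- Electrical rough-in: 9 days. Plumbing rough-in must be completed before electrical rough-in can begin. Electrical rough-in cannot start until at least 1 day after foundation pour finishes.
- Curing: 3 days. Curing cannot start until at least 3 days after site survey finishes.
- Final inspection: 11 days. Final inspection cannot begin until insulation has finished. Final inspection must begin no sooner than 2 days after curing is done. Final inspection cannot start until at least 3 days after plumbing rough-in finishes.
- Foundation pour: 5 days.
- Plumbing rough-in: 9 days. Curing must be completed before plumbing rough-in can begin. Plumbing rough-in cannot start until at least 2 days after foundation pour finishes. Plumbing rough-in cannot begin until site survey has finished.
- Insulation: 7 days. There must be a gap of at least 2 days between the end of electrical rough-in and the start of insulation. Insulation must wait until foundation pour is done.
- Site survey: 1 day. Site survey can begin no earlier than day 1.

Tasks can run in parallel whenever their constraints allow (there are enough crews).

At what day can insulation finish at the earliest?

35

Foundation pour has no prerequisites, so it starts at day 0 and finishes at day 5.
After its own release at day 1, site survey can start at day 1 and finishes at day 2.
Curing waits on site survey (finishes day 2, plus 3-day gap → day 5), so it starts at day 5 and finishes at 5 + 3 = day 8.
Plumbing rough-in has to wait for curing (finishes day 8); foundation pour (finishes day 5, plus 2-day gap → day 7); site survey (finishes day 2). The latest of these is day 8, so plumbing rough-in runs day 8 to 8 + 9 = day 17.
Electrical rough-in cannot start until plumbing rough-in (finishes day 17); foundation pour (finishes day 5, plus 1-day gap → day 6). The controlling bound is day 17, so electrical rough-in finishes at 17 + 9 = day 26.
Insulation needs all of electrical rough-in (finishes day 26, plus 2-day gap → day 28); foundation pour (finishes day 5). That puts its earliest start at day 28; it finishes at 28 + 7 = day 35.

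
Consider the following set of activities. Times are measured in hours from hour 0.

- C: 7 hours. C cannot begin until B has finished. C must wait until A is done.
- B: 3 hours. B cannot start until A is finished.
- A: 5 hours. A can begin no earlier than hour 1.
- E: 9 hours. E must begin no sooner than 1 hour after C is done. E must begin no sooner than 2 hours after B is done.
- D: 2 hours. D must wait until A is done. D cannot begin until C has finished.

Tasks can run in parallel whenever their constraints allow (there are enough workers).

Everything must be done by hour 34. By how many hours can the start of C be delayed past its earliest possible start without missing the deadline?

A waits on its own release at hour 1, so it starts at hour 1 and finishes at 1 + 5 = hour 6.
After A (finishes hour 6), B can start at hour 6 and finishes at hour 9.
C has to wait for B (finishes hour 9); A (finishes hour 6). The latest of these is hour 9, so C runs hour 9 to 9 + 7 = hour 16.

Working backward from the deadline:
Nothing follows D; the deadline of hour 34 is its only limit. It must start by 34 − 2 = hour 32.
To finish by hour 34, E (duration 9) must start no later than hour 25.
C must finish in time for D (must start by hour 32); E (must start by hour 25, minus 1-hour gap → hour 24). The tightest is hour 24, so C must start by 24 − 7 = hour 17.
So C can start as early as hour 9 and as late as hour 17, giving 17 − 9 = 8 hours of slack.

8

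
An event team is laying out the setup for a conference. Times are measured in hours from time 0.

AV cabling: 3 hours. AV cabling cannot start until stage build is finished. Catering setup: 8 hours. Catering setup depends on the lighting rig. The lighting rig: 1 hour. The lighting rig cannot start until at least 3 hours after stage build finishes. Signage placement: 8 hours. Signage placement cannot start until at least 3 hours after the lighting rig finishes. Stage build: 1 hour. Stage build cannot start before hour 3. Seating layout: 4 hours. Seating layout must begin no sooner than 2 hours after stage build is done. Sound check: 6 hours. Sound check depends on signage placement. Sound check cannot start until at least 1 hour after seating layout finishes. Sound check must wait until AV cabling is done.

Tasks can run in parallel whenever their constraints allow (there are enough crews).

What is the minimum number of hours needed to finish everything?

Stage build waits on its own release at hour 3, so it starts at hour 3 and finishes at 3 + 1 = hour 4.
After stage build (finishes hour 4, plus 2-hour gap → hour 6), seating layout can start at hour 6 and finishes at hour 10.
AV cabling waits on stage build (finishes hour 4), so it starts at hour 4 and finishes at 4 + 3 = hour 7.
The lighting rig waits on stage build (finishes hour 4, plus 3-hour gap → hour 7), so it starts at hour 7 and finishes at 7 + 1 = hour 8.
Catering setup cannot begin until the lighting rig (finishes hour 8). It runs from hour 8 to 8 + 8 = hour 16.
Signage placement waits on the lighting rig (finishes hour 8, plus 3-hour gap → hour 11), so it starts at hour 11 and finishes at 11 + 8 = hour 19.
Sound check needs all of signage placement (finishes hour 19); seating layout (finishes hour 10, plus 1-hour gap → hour 11); AV cabling (finishes hour 7). That puts its earliest start at hour 19; it finishes at 19 + 6 = hour 25.
All tasks are finished once the last one completes. Finish times: Stage build at 4, The lighting rig at 8, AV cabling at 7, Seating layout at 10, Signage placement at 19, Catering setup at 16, Sound check at 25. The latest is hour 25.

25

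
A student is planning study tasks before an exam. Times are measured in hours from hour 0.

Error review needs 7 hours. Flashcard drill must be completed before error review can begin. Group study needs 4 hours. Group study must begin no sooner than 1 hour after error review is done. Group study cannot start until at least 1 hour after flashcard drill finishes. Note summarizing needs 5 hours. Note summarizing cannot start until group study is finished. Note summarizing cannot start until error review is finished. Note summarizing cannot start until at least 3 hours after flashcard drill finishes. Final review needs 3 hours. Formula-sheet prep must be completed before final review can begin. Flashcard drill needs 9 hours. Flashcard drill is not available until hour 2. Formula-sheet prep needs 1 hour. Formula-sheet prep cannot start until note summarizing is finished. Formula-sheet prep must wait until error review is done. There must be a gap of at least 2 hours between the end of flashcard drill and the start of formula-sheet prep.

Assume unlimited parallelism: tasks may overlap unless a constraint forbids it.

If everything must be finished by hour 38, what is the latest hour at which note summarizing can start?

Final review must finish by hour 38; it takes 3 hours, so it must start by 38 − 3 = hour 35.
Formula-sheet prep has to be done before final review (must start by hour 35). That means finishing by hour 35, i.e. starting by 35 − 1 = hour 34.
Note summarizing must finish before formula-sheet prep (must start by hour 34). With a 5-hour duration, note summarizing must start by 34 − 5 = hour 29.

29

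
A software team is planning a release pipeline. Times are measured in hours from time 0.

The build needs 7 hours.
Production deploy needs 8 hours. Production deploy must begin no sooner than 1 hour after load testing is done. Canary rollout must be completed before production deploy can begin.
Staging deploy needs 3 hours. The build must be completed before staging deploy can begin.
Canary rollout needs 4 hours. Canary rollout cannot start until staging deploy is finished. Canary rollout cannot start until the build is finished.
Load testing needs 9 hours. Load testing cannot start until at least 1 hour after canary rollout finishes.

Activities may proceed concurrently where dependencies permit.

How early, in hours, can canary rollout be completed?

14

Nothing blocks the build, so it runs from hour 0 to hour 7.
After the build (finishes hour 7), staging deploy can start at hour 7 and finishes at hour 10.
Canary rollout cannot start until staging deploy (finishes hour 10); the build (finishes hour 7). The controlling bound is hour 10, so canary rollout finishes at 10 + 4 = hour 14.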